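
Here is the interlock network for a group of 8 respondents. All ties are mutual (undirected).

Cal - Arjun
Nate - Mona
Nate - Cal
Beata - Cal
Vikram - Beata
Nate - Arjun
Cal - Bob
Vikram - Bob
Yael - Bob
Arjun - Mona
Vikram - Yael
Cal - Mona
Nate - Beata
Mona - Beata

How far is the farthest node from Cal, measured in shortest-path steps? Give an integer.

2

Distances from Cal: Arjun:1, Beata:1, Bob:1, Mona:1, Nate:1, Vikram:2, Yael:2.
The largest is 2 (to Vikram and Yael), so the eccentricity of Cal is 2.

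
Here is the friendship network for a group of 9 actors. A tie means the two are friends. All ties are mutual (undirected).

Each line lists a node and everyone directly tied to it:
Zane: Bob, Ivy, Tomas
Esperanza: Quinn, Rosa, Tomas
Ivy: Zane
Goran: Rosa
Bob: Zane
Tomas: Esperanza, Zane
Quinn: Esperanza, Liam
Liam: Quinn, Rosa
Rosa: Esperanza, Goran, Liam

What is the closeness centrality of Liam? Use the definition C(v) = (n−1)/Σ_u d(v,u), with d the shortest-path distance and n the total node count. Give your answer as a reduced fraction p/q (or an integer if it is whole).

Distances from Liam: Bob:5, Esperanza:2, Goran:2, Ivy:5, Quinn:1, Rosa:1, Tomas:3, Zane:4. Sum = 23.
n = 9, so closeness = 8/23.

8/23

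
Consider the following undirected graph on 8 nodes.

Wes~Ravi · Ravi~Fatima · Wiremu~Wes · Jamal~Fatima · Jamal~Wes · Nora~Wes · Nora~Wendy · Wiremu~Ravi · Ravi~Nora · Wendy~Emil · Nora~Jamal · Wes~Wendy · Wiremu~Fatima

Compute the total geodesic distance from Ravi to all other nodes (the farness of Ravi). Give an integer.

11

Distances from Ravi: Emil:3, Fatima:1, Jamal:2, Nora:1, Wendy:2, Wes:1, Wiremu:1.
Sum = 3 + 1 + 2 + 1 + 2 + 1 + 1 = 11.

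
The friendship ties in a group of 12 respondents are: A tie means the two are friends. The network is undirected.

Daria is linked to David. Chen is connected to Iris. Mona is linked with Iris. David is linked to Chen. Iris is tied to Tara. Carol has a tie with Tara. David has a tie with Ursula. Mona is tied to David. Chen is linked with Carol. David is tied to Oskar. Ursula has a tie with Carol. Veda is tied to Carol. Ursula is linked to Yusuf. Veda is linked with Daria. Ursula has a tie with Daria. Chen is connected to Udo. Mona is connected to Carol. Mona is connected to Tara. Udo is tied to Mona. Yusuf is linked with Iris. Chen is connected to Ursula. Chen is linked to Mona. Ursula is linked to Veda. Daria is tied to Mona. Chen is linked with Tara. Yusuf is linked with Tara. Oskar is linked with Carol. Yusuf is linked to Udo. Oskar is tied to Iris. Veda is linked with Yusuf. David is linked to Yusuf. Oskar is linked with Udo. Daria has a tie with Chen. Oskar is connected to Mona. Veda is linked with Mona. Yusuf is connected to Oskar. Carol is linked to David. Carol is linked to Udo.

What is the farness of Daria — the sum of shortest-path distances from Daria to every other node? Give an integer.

17

Distances from Daria: Carol:2, Chen:1, David:1, Iris:2, Mona:1, Oskar:2, Tara:2, Udo:2, Ursula:1, Veda:1, Yusuf:2.
Sum = 2 + 1 + 1 + 2 + 1 + 2 + 2 + 2 + 1 + 1 + 2 = 17.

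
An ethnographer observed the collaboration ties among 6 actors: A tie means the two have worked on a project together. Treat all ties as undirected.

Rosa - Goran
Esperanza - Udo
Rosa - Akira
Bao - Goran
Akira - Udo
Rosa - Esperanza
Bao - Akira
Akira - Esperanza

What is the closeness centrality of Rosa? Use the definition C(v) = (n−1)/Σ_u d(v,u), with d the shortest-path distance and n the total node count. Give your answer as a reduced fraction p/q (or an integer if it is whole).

5/7

Distances from Rosa: Akira:1, Bao:2, Esperanza:1, Goran:1, Udo:2. Sum = 7.
n = 6, so closeness = 5/7.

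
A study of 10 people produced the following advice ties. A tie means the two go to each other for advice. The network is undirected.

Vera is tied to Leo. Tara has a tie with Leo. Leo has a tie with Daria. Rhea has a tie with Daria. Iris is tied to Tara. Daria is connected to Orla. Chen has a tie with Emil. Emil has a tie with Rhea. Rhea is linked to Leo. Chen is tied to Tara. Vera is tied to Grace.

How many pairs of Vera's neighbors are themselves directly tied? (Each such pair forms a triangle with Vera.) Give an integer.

0

Vera's neighbors are Grace and Leo, but none of them are tied to each other, so no triangle contains Vera.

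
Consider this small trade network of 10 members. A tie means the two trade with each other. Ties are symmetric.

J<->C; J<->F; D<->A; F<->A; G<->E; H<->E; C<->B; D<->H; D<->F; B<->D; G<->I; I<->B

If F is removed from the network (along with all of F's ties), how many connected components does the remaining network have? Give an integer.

F's neighbors (A, D, and J) remain reachable from one another through other ties, so the rest of the network stays in one piece.

1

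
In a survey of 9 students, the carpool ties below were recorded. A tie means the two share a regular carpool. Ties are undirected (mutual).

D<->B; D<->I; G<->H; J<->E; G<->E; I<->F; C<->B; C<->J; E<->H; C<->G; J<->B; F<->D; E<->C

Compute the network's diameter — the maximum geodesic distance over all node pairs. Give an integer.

Eccentricity of each node (its greatest distance to any other): B:3, C:3, D:4, E:4, F:5, G:4, H:5, I:5, J:3.
The maximum eccentricity is 5, realized for instance by the pair H–I via H – E – J – B – D – I. So the diameter is 5.

5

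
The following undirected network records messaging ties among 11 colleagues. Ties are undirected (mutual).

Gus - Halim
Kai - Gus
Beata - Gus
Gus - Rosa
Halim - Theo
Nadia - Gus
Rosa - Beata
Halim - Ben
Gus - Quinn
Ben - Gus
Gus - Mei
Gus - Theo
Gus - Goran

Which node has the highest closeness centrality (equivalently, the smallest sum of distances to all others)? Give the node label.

Gus

Farness (sum of distances to all others) for each node — Beata:18, Ben:18, Goran:19, Gus:10, Halim:17, Kai:19, Mei:19, Nadia:19, Quinn:19, Rosa:18, Theo:18.
The smallest farness is 10, for Gus, so Gus has the highest closeness.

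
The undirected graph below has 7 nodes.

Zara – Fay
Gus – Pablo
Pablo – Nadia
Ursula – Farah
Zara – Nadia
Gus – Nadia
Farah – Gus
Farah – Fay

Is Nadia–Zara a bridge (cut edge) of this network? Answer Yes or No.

No

Even without that edge, Nadia still reaches Zara via Nadia – Gus – Farah – Fay – Zara, so the network stays connected. Not a bridge.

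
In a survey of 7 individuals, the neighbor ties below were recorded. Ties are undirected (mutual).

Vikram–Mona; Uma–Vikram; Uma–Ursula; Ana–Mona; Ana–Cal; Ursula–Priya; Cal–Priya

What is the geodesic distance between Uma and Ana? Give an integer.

One shortest route is Uma – Vikram – Mona – Ana, which uses 3 edges, and at distance 2 from Uma we only reach {Mona, Priya}, which does not include Ana. So d(Uma,Ana) = 3.

3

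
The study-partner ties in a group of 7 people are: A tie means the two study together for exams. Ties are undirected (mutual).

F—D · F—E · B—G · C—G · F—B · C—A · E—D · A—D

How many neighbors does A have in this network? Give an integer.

2

A is directly tied to C and D. That is 2 neighbors, so the degree of A is 2.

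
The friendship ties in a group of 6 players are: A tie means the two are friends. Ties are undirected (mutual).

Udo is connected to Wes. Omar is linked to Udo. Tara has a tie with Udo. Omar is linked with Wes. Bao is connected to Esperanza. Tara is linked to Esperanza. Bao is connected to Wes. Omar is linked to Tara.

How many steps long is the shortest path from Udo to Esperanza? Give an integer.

2

One shortest route is Udo – Tara – Esperanza, which uses 2 edges, and Udo and Esperanza are not directly tied, so nothing shorter exists. So d(Udo,Esperanza) = 2.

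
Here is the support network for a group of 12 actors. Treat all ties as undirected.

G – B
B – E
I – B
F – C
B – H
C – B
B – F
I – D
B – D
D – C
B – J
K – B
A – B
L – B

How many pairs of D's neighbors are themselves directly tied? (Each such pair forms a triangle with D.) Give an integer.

D's neighbors: B, C, and I.
Neighbor pairs that are themselves tied: D–B–C; D–B–I. Each forms one triangle with D, for 2 in total.

2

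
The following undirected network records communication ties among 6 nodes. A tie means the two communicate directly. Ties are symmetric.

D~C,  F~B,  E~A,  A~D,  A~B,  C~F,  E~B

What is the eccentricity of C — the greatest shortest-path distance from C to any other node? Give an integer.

Distances from C: A:2, B:2, D:1, E:3, F:1.
The largest is 3 (to E), so the eccentricity of C is 3.

3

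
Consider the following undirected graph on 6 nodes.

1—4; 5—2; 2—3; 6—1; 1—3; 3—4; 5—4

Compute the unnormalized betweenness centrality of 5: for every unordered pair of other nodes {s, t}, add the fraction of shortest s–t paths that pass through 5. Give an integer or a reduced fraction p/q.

Pairs whose geodesics pass through 5 — 4–2: 1/2.
All other pairs contribute 0.
Summing the contributions gives betweenness(5) = 1/2.

1/2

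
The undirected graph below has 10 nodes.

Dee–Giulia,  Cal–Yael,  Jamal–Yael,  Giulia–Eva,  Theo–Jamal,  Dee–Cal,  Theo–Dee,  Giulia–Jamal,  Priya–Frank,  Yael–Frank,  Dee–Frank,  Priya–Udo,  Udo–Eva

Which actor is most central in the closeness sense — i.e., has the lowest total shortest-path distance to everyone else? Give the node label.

Dee

Farness (sum of distances to all others) for each node — Cal:20, Dee:15, Eva:20, Frank:16, Giulia:16, Jamal:17, Priya:20, Theo:20, Udo:23, Yael:17.
The smallest farness is 15, for Dee, so Dee has the highest closeness.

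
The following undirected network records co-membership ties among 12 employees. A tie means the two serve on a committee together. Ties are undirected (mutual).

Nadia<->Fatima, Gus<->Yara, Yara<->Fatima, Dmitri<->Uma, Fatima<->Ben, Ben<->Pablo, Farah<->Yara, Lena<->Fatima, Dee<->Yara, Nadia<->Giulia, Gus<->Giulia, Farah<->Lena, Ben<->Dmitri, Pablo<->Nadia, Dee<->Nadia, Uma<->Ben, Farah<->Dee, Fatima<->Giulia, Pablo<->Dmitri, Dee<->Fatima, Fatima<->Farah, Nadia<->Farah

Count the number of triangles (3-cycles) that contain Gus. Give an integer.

0

Gus's neighbors are Giulia and Yara, but none of them are tied to each other, so no triangle contains Gus.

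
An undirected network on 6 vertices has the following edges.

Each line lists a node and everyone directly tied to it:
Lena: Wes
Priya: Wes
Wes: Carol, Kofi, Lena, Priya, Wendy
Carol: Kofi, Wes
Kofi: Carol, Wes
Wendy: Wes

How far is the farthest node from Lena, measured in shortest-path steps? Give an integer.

2

Distances from Lena: Carol:2, Kofi:2, Priya:2, Wendy:2, Wes:1.
The largest is 2 (to Kofi, Wendy, Carol, and Priya), so the eccentricity of Lena is 2.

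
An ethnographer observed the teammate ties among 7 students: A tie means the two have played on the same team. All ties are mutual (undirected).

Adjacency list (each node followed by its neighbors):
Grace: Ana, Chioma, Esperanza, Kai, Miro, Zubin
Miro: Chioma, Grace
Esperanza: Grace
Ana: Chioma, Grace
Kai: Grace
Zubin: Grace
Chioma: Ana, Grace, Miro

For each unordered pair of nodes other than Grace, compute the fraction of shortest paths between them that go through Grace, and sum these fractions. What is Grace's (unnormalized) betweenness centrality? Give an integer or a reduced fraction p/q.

25/2

Pairs whose geodesics pass through Grace — Kai–Ana: 1; Kai–Miro: 1; Kai–Esperanza: 1; Kai–Chioma: 1; Kai–Zubin: 1; Ana–Miro: 1/2; Ana–Esperanza: 1; Ana–Zubin: 1; Miro–Esperanza: 1; Miro–Zubin: 1; Esperanza–Chioma: 1; Esperanza–Zubin: 1; Chioma–Zubin: 1.
All other pairs contribute 0.
Summing the contributions gives betweenness(Grace) = 25/2.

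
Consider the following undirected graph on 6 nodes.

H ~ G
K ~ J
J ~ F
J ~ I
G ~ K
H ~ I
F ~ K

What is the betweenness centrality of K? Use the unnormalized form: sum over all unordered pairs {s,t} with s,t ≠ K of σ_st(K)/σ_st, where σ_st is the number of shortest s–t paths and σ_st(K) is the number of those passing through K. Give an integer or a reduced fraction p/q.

Pairs whose geodesics pass through K — H–F: 1/2; G–J: 1; G–F: 1.
All other pairs contribute 0.
Summing the contributions gives betweenness(K) = 5/2.

5/2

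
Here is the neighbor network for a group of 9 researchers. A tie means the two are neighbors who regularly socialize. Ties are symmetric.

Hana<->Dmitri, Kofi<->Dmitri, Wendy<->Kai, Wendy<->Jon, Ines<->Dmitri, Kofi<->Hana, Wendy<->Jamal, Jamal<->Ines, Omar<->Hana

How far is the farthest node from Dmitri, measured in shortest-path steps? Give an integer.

4

Distances from Dmitri: Hana:1, Ines:1, Jamal:2, Jon:4, Kai:4, Kofi:1, Omar:2, Wendy:3.
The largest is 4 (to Kai and Jon), so the eccentricity of Dmitri is 4.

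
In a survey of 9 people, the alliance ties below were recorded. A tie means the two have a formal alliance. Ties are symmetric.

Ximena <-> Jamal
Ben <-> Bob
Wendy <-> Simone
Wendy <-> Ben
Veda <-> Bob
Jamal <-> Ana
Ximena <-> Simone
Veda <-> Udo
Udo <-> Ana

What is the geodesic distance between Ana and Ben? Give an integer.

4

One shortest route is Ana – Udo – Veda – Bob – Ben, which uses 4 edges, and at distance 3 from Ana we only reach {Bob, Simone}, which does not include Ben. So d(Ana,Ben) = 4.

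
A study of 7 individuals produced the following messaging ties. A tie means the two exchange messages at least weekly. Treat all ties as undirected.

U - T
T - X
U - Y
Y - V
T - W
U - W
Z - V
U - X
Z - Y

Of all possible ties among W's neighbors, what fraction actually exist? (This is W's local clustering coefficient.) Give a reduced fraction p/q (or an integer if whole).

W's neighbors: T and U (k = 2).
Possible neighbor pairs: C(2,2) = 1. Edges among them: T–U → e = 1.
Clustering(W) = 1/1.

1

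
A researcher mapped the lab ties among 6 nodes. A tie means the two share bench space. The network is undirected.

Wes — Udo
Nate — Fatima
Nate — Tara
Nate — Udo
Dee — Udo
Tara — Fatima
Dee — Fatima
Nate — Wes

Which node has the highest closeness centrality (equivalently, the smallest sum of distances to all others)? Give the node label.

Nate

Farness (sum of distances to all others) for each node — Dee:8, Fatima:7, Nate:6, Tara:8, Udo:7, Wes:8.
The smallest farness is 6, for Nate, so Nate has the highest closeness.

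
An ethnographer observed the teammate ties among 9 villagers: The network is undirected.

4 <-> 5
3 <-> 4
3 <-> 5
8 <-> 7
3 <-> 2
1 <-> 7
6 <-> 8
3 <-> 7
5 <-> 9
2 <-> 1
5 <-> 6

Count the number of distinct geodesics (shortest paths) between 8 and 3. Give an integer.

1

The shortest distance is 2, and the only length-2 path is 8–7–3. So there is exactly 1 shortest path.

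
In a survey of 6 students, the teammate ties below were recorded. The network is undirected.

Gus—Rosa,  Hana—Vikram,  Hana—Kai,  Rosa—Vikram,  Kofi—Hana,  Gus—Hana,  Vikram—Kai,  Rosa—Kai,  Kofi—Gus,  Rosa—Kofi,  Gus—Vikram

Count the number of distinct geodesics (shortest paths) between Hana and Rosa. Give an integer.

4

The shortest distance is 2. The length-2 paths are: Hana–Gus–Rosa; Hana–Kai–Rosa; Hana–Vikram–Rosa; Hana–Kofi–Rosa.
That gives 4 distinct shortest paths.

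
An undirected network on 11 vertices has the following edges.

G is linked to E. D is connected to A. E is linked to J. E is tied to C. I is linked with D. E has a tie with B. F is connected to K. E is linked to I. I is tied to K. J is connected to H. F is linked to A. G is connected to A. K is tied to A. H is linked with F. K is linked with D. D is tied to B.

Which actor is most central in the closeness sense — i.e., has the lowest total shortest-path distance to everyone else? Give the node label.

E

Farness (sum of distances to all others) for each node — A:18, B:20, C:25, D:19, E:16, F:21, G:19, H:23, I:18, J:21, K:18.
The smallest farness is 16, for E, so E has the highest closeness.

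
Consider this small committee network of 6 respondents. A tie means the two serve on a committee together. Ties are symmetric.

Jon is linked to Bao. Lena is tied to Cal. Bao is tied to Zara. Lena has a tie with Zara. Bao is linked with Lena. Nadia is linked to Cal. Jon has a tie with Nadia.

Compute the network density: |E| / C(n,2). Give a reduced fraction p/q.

7/15

There are 7 edges and 6 nodes, so the maximum possible is C(6,2) = 15.
Density = 7/15.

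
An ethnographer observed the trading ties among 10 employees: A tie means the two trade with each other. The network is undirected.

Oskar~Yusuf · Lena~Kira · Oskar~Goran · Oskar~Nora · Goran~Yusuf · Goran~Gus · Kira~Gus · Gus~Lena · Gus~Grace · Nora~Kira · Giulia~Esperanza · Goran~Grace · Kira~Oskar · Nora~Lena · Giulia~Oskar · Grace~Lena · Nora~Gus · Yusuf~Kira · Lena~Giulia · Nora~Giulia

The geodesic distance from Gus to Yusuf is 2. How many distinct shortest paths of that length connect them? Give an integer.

2

The shortest distance is 2. The length-2 paths are: Gus–Kira–Yusuf; Gus–Goran–Yusuf.
That gives 2 distinct shortest paths.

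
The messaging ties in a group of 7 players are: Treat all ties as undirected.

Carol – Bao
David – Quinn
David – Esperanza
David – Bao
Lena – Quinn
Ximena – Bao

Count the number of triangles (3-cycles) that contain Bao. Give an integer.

Bao's neighbors are Carol, David, and Ximena, but none of them are tied to each other, so no triangle contains Bao.

0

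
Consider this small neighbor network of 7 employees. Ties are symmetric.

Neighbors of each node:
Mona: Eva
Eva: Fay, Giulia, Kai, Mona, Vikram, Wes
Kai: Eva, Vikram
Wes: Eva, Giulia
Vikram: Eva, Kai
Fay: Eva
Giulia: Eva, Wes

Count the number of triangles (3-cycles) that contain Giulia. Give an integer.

1

Giulia's neighbors: Eva and Wes.
Neighbor pairs that are themselves tied: Giulia–Eva–Wes. Each forms one triangle with Giulia, for 1 in total.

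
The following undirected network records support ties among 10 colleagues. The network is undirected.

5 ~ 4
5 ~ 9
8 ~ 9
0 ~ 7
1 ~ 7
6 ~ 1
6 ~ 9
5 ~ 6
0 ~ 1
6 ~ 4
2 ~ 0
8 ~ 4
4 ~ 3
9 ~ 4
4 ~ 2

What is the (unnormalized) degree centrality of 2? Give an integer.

2

2 is directly tied to 0 and 4. That is 2 neighbors, so the degree of 2 is 2.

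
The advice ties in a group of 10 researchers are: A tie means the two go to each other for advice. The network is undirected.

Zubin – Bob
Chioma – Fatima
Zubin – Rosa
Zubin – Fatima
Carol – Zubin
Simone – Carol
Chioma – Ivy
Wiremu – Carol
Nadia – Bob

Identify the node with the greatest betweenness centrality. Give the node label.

Unnormalized betweenness of each node: Bob:8, Carol:15, Chioma:8, Fatima:14, Ivy:0, Nadia:0, Rosa:0, Simone:0, Wiremu:0, Zubin:29.
Zubin has the largest value, 29, making it the main broker — the node through which the most shortest paths run.

Zubin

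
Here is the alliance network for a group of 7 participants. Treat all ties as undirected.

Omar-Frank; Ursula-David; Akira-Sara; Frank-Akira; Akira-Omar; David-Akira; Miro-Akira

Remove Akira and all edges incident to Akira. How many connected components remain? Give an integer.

Without Akira, the remaining ties split the others into: {Frank, Omar}; {Sara}; {David, Ursula}; {Miro}.
That's 4 separate components.

4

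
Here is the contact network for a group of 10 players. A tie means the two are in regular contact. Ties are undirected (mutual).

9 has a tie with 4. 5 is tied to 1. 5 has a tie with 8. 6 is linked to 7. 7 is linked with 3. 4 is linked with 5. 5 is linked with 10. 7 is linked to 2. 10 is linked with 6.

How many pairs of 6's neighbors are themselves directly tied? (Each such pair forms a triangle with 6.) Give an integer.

6's neighbors are 7 and 10, but none of them are tied to each other, so no triangle contains 6.

0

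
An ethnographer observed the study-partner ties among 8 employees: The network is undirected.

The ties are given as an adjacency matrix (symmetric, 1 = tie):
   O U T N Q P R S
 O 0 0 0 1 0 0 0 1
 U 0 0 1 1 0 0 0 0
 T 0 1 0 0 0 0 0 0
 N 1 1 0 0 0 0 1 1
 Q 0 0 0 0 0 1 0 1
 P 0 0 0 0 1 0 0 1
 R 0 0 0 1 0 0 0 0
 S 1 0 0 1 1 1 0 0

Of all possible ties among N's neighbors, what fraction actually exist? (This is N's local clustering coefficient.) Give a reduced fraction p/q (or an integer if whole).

N's neighbors: O, R, S, and U (k = 4).
Possible neighbor pairs: C(4,2) = 6. Edges among them: O–S → e = 1.
Clustering(N) = 1/6.

1/6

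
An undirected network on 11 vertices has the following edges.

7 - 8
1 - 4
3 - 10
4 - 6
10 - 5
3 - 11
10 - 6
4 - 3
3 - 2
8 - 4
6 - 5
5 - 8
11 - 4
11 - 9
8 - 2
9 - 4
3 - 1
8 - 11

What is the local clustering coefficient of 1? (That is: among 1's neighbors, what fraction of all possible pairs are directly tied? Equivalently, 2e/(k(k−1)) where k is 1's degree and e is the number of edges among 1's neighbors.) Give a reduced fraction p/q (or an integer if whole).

1's neighbors: 3 and 4 (k = 2).
Possible neighbor pairs: C(2,2) = 1. Edges among them: 3–4 → e = 1.
Clustering(1) = 1/1.

1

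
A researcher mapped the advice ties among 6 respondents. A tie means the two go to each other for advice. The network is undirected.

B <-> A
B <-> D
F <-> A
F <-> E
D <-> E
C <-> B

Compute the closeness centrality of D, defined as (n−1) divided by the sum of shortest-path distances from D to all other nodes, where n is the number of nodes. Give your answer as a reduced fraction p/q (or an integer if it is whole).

5/8

Distances from D: A:2, B:1, C:2, E:1, F:2. Sum = 8.
n = 6, so closeness = 5/8.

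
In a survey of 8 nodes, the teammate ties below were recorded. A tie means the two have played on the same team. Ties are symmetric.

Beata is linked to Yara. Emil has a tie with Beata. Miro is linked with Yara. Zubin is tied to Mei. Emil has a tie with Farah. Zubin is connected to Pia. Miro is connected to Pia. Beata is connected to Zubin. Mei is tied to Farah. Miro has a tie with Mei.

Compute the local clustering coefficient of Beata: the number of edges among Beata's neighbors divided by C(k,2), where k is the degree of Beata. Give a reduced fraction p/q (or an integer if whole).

Beata's neighbors: Emil, Yara, and Zubin (k = 3).
Possible neighbor pairs: C(3,2) = 3. Edges among them: none → e = 0.
Clustering(Beata) = 0/3 = 0.

0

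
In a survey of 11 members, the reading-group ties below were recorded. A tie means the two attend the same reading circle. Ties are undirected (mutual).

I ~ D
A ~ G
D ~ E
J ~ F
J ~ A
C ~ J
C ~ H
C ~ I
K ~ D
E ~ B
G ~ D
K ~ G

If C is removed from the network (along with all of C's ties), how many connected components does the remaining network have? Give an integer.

2

Without C, the remaining ties split the others into: {A, B, D, E, F, G, I, J, K}; {H}.
That's 2 separate components.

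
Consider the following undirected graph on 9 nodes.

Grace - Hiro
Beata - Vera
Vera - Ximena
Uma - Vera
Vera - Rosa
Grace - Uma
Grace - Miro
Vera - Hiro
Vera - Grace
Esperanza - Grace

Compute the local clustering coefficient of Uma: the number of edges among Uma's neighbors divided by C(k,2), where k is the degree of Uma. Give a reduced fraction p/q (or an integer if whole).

Uma's neighbors: Grace and Vera (k = 2).
Possible neighbor pairs: C(2,2) = 1. Edges among them: Grace–Vera → e = 1.
Clustering(Uma) = 1/1.

1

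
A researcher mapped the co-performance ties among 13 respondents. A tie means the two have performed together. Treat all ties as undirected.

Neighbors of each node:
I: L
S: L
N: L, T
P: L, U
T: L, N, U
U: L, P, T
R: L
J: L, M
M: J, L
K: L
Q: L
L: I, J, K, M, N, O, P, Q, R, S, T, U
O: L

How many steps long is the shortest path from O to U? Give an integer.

2

One shortest route is O – L – U, which uses 2 edges, and O and U are not directly tied, so nothing shorter exists. So d(O,U) = 2.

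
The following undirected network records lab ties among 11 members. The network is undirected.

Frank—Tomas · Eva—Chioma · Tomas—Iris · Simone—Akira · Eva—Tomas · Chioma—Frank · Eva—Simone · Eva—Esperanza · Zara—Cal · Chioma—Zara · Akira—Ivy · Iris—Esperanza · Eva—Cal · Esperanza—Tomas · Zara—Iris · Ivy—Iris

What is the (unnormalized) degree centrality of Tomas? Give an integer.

Tomas is directly tied to Esperanza, Eva, Frank, and Iris. That is 4 neighbors, so the degree of Tomas is 4.

4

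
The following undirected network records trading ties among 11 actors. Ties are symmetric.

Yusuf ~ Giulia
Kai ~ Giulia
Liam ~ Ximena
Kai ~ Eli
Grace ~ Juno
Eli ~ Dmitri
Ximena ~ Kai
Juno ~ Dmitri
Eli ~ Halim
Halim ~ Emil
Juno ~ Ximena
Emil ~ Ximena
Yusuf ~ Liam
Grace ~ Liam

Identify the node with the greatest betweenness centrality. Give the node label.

Ximena

Unnormalized betweenness of each node: Dmitri:17/6, Eli:43/6, Emil:11/3, Giulia:17/6, Grace:11/6, Halim:3/2, Juno:22/3, Kai:59/6, Liam:8, Ximena:16, Yusuf:2.
Ximena has the largest value, 16, making it the main broker — the node through which the most shortest paths run.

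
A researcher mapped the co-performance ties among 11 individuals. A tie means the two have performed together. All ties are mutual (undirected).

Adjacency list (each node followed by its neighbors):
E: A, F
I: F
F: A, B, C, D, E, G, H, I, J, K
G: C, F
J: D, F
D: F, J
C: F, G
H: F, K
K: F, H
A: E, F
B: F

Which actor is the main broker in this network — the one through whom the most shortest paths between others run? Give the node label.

Unnormalized betweenness of each node: A:0, B:0, C:0, D:0, E:0, F:41, G:0, H:0, I:0, J:0, K:0.
F has the largest value, 41, making it the main broker — the node through which the most shortest paths run.

F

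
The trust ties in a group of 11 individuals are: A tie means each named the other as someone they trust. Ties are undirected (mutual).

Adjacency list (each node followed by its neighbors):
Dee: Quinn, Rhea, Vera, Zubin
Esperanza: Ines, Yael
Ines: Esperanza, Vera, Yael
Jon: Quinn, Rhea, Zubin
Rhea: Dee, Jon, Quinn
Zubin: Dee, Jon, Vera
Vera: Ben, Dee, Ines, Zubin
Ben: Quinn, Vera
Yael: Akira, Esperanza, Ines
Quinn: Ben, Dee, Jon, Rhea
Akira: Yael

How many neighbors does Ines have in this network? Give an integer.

3

Ines is directly tied to Esperanza, Vera, and Yael. That is 3 neighbors, so the degree of Ines is 3.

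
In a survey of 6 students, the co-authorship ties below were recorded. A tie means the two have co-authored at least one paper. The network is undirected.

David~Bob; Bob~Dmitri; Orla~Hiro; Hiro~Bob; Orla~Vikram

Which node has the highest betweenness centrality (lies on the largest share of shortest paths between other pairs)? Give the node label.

Unnormalized betweenness of each node: Bob:7, David:0, Dmitri:0, Hiro:6, Orla:4, Vikram:0.
Bob has the largest value, 7, making it the main broker — the node through which the most shortest paths run.

Bob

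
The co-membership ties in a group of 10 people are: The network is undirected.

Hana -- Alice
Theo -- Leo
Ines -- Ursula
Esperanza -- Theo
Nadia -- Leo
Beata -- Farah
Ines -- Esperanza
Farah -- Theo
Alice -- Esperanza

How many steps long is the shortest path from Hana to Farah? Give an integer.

4

One shortest route is Hana – Alice – Esperanza – Theo – Farah, which uses 4 edges, and at distance 3 from Hana we only reach {Ines, Theo}, which does not include Farah. So d(Hana,Farah) = 4.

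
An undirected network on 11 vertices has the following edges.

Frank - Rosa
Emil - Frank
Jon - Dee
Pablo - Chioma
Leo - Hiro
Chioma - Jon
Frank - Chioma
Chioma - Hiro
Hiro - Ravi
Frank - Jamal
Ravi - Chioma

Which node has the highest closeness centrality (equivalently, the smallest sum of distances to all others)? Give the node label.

Chioma

Farness (sum of distances to all others) for each node — Chioma:15, Dee:31, Emil:27, Frank:18, Hiro:21, Jamal:27, Jon:22, Leo:30, Pablo:24, Ravi:22, Rosa:27.
The smallest farness is 15, for Chioma, so Chioma has the highest closeness.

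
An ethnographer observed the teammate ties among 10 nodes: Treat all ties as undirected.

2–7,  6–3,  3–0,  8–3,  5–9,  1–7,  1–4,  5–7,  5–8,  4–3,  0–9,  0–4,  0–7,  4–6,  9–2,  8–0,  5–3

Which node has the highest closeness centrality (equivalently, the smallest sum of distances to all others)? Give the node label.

0

Farness (sum of distances to all others) for each node — 0:13, 1:18, 2:21, 3:14, 4:15, 5:14, 6:20, 7:15, 8:17, 9:17.
The smallest farness is 13, for 0, so 0 has the highest closeness.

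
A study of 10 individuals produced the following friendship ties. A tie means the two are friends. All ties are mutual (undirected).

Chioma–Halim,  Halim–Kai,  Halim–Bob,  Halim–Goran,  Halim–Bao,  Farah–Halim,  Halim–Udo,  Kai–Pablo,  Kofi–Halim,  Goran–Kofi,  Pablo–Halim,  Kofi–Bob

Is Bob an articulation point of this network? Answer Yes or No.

No

Even without Bob, every remaining node can still reach every other (the residual graph is connected), so Bob is not a cut vertex.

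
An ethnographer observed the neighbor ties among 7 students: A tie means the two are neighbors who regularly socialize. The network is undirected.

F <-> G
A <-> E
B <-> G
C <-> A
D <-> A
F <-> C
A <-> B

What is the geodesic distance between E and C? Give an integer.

2

One shortest route is E – A – C, which uses 2 edges, and E and C are not directly tied, so nothing shorter exists. So d(E,C) = 2.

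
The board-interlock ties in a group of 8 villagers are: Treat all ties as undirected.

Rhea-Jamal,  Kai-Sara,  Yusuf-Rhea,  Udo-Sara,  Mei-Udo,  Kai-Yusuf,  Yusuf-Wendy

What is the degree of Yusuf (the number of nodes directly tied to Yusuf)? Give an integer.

Yusuf is directly tied to Kai, Rhea, and Wendy. That is 3 neighbors, so the degree of Yusuf is 3.

3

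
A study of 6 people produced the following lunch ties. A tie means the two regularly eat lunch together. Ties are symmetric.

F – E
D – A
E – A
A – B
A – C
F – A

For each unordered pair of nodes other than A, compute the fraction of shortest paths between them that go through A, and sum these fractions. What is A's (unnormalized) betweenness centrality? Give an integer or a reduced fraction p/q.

9

Pairs whose geodesics pass through A — B–D: 1; B–C: 1; B–F: 1; B–E: 1; D–C: 1; D–F: 1; D–E: 1; C–F: 1; C–E: 1.
All other pairs contribute 0.
Summing the contributions gives betweenness(A) = 9.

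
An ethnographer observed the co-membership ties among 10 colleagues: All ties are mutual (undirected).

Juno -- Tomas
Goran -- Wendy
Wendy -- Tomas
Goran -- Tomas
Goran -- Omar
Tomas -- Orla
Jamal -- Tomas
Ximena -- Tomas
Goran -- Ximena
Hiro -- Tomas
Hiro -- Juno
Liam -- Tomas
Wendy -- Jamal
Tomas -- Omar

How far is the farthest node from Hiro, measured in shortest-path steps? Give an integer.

Distances from Hiro: Goran:2, Jamal:2, Juno:1, Liam:2, Omar:2, Orla:2, Tomas:1, Wendy:2, Ximena:2.
The largest is 2 (to Orla, Jamal, Ximena, Omar, Goran, Liam, and Wendy), so the eccentricity of Hiro is 2.

2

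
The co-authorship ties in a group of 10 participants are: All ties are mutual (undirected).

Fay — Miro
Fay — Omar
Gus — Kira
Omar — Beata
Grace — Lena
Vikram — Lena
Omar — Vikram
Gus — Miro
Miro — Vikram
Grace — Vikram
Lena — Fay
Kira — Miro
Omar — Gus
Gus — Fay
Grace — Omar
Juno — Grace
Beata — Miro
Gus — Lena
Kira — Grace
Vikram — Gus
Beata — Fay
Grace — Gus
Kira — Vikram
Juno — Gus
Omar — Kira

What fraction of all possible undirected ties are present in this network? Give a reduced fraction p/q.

5/9

There are 25 edges and 10 nodes, so the maximum possible is C(10,2) = 45.
Density = 25/45 = 5/9.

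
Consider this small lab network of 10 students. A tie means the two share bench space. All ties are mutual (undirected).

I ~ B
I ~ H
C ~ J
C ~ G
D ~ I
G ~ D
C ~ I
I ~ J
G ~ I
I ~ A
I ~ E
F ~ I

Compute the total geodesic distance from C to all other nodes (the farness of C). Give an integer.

Distances from C: A:2, B:2, D:2, E:2, F:2, G:1, H:2, I:1, J:1.
Sum = 2 + 2 + 2 + 2 + 2 + 1 + 2 + 1 + 1 = 15.

15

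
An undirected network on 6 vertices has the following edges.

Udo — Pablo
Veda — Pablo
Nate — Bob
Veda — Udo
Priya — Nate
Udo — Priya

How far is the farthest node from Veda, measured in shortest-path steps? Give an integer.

4

Distances from Veda: Bob:4, Nate:3, Pablo:1, Priya:2, Udo:1.
The largest is 4 (to Bob), so the eccentricity of Veda is 4.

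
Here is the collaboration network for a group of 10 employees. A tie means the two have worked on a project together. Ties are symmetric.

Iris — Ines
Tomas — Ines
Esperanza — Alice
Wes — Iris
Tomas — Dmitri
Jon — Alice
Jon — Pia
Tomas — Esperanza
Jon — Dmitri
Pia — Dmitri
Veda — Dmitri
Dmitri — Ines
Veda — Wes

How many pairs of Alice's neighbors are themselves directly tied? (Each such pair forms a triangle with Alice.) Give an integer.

0

Alice's neighbors are Esperanza and Jon, but none of them are tied to each other, so no triangle contains Alice.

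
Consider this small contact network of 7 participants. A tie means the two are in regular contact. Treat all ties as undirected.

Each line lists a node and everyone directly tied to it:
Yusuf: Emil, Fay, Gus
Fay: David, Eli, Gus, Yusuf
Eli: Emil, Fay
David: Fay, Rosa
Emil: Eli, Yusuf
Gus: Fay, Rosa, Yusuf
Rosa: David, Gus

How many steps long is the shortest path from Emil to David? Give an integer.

3

One shortest route is Emil – Yusuf – Fay – David, which uses 3 edges, and at distance 2 from Emil we only reach {Fay, Gus}, which does not include David. So d(Emil,David) = 3.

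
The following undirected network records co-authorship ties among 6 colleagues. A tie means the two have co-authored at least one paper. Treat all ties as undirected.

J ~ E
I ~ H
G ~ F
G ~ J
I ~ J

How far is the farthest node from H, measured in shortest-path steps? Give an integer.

Distances from H: E:3, F:4, G:3, I:1, J:2.
The largest is 4 (to F), so the eccentricity of H is 4.

4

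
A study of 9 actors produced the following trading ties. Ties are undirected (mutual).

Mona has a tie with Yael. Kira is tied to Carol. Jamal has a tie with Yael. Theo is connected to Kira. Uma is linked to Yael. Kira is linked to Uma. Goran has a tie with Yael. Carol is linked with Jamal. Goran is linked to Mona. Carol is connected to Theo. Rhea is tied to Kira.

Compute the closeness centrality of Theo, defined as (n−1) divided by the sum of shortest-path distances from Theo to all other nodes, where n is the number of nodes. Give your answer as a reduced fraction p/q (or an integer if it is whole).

8/19

Distances from Theo: Carol:1, Goran:4, Jamal:2, Kira:1, Mona:4, Rhea:2, Uma:2, Yael:3. Sum = 19.
n = 9, so closeness = 8/19.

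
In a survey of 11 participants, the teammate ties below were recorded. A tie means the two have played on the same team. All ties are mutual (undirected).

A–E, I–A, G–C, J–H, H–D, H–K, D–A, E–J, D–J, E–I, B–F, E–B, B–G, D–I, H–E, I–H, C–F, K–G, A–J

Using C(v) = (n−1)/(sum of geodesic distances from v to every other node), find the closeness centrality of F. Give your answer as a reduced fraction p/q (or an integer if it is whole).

Distances from F: A:3, B:1, C:1, D:4, E:2, G:2, H:3, I:3, J:3, K:3. Sum = 25.
n = 11, so closeness = 10/25 = 2/5.

2/5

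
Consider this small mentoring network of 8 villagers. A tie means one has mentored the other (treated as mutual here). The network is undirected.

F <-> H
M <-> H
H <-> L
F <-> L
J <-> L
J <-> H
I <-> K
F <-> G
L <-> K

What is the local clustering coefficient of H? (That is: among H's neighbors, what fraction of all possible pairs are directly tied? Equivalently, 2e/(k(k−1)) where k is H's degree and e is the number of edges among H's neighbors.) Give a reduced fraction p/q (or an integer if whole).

H's neighbors: F, J, L, and M (k = 4).
Possible neighbor pairs: C(4,2) = 6. Edges among them: F–L, J–L → e = 2.
Clustering(H) = 2/6 = 1/3.

1/3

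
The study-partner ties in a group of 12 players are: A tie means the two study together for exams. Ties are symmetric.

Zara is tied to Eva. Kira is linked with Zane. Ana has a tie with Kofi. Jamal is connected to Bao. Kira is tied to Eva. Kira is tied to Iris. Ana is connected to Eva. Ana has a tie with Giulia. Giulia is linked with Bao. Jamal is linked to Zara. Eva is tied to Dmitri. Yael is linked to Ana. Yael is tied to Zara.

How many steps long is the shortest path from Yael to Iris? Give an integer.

One shortest route is Yael – Ana – Eva – Kira – Iris, which uses 4 edges, and at distance 3 from Yael we only reach {Bao, Dmitri, Kira}, which does not include Iris. So d(Yael,Iris) = 4.

4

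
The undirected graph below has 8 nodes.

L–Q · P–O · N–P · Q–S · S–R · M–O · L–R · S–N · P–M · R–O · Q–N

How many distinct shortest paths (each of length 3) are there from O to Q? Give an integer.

3

The shortest distance is 3. The length-3 paths are: O–R–S–Q; O–R–L–Q; O–P–N–Q.
That gives 3 distinct shortest paths.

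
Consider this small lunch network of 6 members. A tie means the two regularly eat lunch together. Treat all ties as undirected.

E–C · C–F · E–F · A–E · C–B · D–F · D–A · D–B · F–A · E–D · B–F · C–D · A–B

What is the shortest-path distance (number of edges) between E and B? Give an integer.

2

One shortest route is E – D – B, which uses 2 edges, and E and B are not directly tied, so nothing shorter exists. So d(E,B) = 2.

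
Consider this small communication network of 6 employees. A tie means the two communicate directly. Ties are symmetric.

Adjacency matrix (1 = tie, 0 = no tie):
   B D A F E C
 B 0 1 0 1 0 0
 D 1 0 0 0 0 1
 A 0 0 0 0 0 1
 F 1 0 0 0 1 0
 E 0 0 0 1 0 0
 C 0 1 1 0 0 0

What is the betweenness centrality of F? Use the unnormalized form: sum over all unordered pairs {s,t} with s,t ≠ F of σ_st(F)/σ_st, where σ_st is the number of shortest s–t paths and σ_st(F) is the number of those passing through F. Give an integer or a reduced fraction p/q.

4

Pairs whose geodesics pass through F — B–E: 1; D–E: 1; A–E: 1; E–C: 1.
All other pairs contribute 0.
Summing the contributions gives betweenness(F) = 4.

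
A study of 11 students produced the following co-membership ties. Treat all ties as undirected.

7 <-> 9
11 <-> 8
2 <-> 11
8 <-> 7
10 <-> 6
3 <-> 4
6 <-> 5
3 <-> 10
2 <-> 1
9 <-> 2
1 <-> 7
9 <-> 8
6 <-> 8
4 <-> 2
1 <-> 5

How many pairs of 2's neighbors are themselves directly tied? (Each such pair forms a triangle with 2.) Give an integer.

2's neighbors are 1, 4, 9, and 11, but none of them are tied to each other, so no triangle contains 2.

0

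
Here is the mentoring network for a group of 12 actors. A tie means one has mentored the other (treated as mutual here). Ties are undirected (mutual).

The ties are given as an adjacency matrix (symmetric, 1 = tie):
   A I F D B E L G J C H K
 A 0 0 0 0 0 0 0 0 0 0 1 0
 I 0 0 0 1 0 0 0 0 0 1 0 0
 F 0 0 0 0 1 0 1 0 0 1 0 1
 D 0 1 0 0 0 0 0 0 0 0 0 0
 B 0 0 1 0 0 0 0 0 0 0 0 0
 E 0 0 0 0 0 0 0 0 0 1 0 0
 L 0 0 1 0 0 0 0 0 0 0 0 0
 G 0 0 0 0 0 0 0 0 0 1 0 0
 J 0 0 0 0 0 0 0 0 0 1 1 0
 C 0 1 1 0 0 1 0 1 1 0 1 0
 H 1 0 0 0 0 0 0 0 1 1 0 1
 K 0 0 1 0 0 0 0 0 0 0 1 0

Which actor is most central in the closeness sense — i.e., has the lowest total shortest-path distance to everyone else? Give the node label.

C

Farness (sum of distances to all others) for each node — A:31, B:30, C:16, D:34, E:26, F:20, G:26, H:21, I:24, J:23, K:25, L:30.
The smallest farness is 16, for C, so C has the highest closeness.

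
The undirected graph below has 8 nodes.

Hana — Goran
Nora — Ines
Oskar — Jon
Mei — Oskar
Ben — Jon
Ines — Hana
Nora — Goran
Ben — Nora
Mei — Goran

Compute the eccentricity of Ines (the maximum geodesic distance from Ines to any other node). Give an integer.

4

Distances from Ines: Ben:2, Goran:2, Hana:1, Jon:3, Mei:3, Nora:1, Oskar:4.
The largest is 4 (to Oskar), so the eccentricity of Ines is 4.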